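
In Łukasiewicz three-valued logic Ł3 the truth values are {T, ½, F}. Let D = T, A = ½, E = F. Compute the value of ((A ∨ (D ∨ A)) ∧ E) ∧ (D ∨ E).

D ∨ A = T ∨ ½ = T
A ∨ (D ∨ A) = ½ ∨ T = T
(A ∨ (D ∨ A)) ∧ E = T ∧ F = F
D ∨ E = T ∨ F = T
((A ∨ (D ∨ A)) ∧ E) ∧ (D ∨ E) = F ∧ T = F

F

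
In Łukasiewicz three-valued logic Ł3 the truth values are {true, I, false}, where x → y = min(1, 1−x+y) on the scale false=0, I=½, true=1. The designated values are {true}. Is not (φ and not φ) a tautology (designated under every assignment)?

No

Countermodel: φ=I gives I, which is not designated.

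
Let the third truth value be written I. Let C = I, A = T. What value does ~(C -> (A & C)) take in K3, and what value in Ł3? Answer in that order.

I; F

In K3: A & C = T & I = I
C -> (A & C) = I -> I = I
~(C -> (A & C)) = ~I = I
In Ł3: A & C = T & I = I
C -> (A & C) = I -> I = T  [min(1, 1−½+½)]
~(C -> (A & C)) = ~T = F
They differ because K3 and Ł3 treat I differently under implication.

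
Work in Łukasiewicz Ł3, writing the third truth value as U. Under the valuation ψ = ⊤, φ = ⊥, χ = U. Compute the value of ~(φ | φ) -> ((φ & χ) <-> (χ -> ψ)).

φ | φ = ⊥ | ⊥ = ⊥
~(φ | φ) = ~⊥ = ⊤
φ & χ = ⊥ & U = ⊥
χ -> ψ = U -> ⊤ = ⊤
(φ & χ) <-> (χ -> ψ) = ⊥ <-> ⊤ = ⊥
~(φ | φ) -> ((φ & χ) <-> (χ -> ψ)) = ⊤ -> ⊥ = ⊥

⊥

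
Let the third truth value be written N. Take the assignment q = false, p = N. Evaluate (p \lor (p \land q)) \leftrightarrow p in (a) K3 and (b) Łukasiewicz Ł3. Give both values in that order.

In K3: p \land q = N \land false = false
p \lor (p \land q) = N \lor false = N
(p \lor (p \land q)) \leftrightarrow p = N \leftrightarrow N = N
In Łukasiewicz Ł3: p \land q = N \land false = false
p \lor (p \land q) = N \lor false = N
(p \lor (p \land q)) \leftrightarrow p = N \leftrightarrow N = true
They differ because K3 and Łukasiewicz Ł3 treat N differently under implication.

N; true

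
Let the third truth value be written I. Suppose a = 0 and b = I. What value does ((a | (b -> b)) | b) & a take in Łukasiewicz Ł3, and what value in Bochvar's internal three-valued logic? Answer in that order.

0; I

In Łukasiewicz Ł3: b -> b = I -> I = 1
a | (b -> b) = 0 | 1 = 1
(a | (b -> b)) | b = 1 | I = 1
((a | (b -> b)) | b) & a = 1 & 0 = 0
In Bochvar's internal three-valued logic: b -> b = I -> I = I  [any arg is the third value ⇒ result is the third value]
a | (b -> b) = 0 | I = I
(a | (b -> b)) | b = I | I = I
((a | (b -> b)) | b) & a = I & 0 = I
They differ because Łukasiewicz Ł3 and Bochvar's internal three-valued logic treat I differently under the binary connectives.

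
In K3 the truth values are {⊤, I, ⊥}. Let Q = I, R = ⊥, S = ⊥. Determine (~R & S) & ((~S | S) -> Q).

⊥

~R = ~⊥ = ⊤
~R & S = ⊤ & ⊥ = ⊥
~S = ~⊥ = ⊤
~S | S = ⊤ | ⊥ = ⊤
(~S | S) -> Q = ⊤ -> I = I  [~⊤ | I]
(~R & S) & ((~S | S) -> Q) = ⊥ & I = ⊥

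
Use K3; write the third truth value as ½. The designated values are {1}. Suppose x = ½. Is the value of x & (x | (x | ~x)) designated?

No

~x = ~½ = ½
x | ~x = ½ | ½ = ½
x | (x | ~x) = ½ | ½ = ½
x & (x | (x | ~x)) = ½ & ½ = ½
½ ∉ {1}.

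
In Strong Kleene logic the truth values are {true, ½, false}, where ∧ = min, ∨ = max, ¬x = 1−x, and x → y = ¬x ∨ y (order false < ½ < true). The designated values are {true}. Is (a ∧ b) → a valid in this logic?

No

Countermodel: a=½, b=true gives ½, which is not designated.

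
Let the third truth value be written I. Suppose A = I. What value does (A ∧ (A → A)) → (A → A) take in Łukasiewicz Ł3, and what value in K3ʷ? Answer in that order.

True; I

In Łukasiewicz Ł3: A → A = I → I = True  [min(1, 1−½+½)]
A ∧ (A → A) = I ∧ True = I
A → A = I → I = True
(A ∧ (A → A)) → (A → A) = I → True = True
In K3ʷ: A → A = I → I = I  [any arg is the third value ⇒ result is the third value]
A ∧ (A → A) = I ∧ I = I
A → A = I → I = I
(A ∧ (A → A)) → (A → A) = I → I = I
They differ because Łukasiewicz Ł3 and K3ʷ treat I differently under the binary connectives.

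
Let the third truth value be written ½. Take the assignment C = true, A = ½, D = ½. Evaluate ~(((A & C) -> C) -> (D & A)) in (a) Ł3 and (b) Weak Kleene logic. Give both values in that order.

In Ł3: A & C = ½ & true = ½
(A & C) -> C = ½ -> true = true  [min(1, 1−½+1)]
D & A = ½ & ½ = ½
((A & C) -> C) -> (D & A) = true -> ½ = ½
~(((A & C) -> C) -> (D & A)) = ~½ = ½
In Weak Kleene logic: A & C = ½ & true = ½
(A & C) -> C = ½ -> true = ½  [any arg is the third value ⇒ result is the third value]
D & A = ½ & ½ = ½
((A & C) -> C) -> (D & A) = ½ -> ½ = ½
~(((A & C) -> C) -> (D & A)) = ~½ = ½

½; ½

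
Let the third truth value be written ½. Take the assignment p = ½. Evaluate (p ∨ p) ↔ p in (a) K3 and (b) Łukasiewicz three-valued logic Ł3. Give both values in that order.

½; T

In K3: p ∨ p = ½ ∨ ½ = ½
(p ∨ p) ↔ p = ½ ↔ ½ = ½
In Łukasiewicz three-valued logic Ł3: p ∨ p = ½ ∨ ½ = ½
(p ∨ p) ↔ p = ½ ↔ ½ = T
They differ because K3 and Łukasiewicz three-valued logic Ł3 treat ½ differently under implication.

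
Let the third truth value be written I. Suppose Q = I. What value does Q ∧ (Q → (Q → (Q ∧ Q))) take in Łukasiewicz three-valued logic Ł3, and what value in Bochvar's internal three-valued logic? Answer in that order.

I; I

In Łukasiewicz three-valued logic Ł3: Q ∧ Q = I ∧ I = I
Q → (Q ∧ Q) = I → I = True
Q → (Q → (Q ∧ Q)) = I → True = True
Q ∧ (Q → (Q → (Q ∧ Q))) = I ∧ True = I
In Bochvar's internal three-valued logic: Q ∧ Q = I ∧ I = I
Q → (Q ∧ Q) = I → I = I  [any arg is the third value ⇒ result is the third value]
Q → (Q → (Q ∧ Q)) = I → I = I
Q ∧ (Q → (Q → (Q ∧ Q))) = I ∧ I = I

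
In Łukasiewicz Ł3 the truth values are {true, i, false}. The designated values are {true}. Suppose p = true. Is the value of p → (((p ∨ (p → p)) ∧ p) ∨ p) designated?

Yes

p → p = true → true = true
p ∨ (p → p) = true ∨ true = true
(p ∨ (p → p)) ∧ p = true ∧ true = true
((p ∨ (p → p)) ∧ p) ∨ p = true ∨ true = true
p → (((p ∨ (p → p)) ∧ p) ∨ p) = true → true = true
true ∈ {true}.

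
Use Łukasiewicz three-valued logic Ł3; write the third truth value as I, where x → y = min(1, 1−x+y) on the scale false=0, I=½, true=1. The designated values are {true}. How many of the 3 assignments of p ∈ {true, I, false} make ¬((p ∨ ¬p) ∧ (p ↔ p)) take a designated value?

p=true: false ·
p=I: I ·
p=false: false ·

0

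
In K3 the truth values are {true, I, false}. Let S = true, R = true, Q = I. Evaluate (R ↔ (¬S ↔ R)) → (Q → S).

¬S = ¬true = false
¬S ↔ R = false ↔ true = false
R ↔ (¬S ↔ R) = true ↔ false = false
Q → S = I → true = true  [¬I ∨ true]
(R ↔ (¬S ↔ R)) → (Q → S) = false → true = true

true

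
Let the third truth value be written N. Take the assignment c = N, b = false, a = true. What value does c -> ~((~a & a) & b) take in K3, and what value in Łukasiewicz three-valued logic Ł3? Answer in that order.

true; true

In K3: ~a = ~true = false
~a & a = false & true = false
(~a & a) & b = false & false = false
~((~a & a) & b) = ~false = true
c -> ~((~a & a) & b) = N -> true = true  [~N | true]
In Łukasiewicz three-valued logic Ł3: ~a = ~true = false
~a & a = false & true = false
(~a & a) & b = false & false = false
~((~a & a) & b) = ~false = true
c -> ~((~a & a) & b) = N -> true = true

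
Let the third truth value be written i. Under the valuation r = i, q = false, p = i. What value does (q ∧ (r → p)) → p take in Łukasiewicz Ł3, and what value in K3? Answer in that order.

In Łukasiewicz Ł3: r → p = i → i = true  [min(1, 1−½+½)]
q ∧ (r → p) = false ∧ true = false
(q ∧ (r → p)) → p = false → i = true
In K3: r → p = i → i = i  [¬i ∨ i]
q ∧ (r → p) = false ∧ i = false
(q ∧ (r → p)) → p = false → i = true

true; true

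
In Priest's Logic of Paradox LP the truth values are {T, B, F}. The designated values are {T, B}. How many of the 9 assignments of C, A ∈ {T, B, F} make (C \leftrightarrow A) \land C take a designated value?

5

Of the 9 assignments, 5 give a value in {T, B}.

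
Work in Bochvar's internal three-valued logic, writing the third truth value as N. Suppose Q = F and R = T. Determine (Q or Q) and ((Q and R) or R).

F

Q or Q = F or F = F
Q and R = F and T = F
(Q and R) or R = F or T = T
(Q or Q) and ((Q and R) or R) = F and T = F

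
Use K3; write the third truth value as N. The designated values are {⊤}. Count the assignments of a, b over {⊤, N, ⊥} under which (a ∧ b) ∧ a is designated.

1

Designated under: (a=⊤, b=⊤).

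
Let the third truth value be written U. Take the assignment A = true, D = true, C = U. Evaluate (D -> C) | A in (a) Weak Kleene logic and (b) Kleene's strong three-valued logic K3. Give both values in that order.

U; true

In Weak Kleene logic: D -> C = true -> U = U  [any arg is the third value ⇒ result is the third value]
(D -> C) | A = U | true = U
In Kleene's strong three-valued logic K3: D -> C = true -> U = U
(D -> C) | A = U | true = true
They differ because Weak Kleene logic and Kleene's strong three-valued logic K3 treat U differently under the binary connectives.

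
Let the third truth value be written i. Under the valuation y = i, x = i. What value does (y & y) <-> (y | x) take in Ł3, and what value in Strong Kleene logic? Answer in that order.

True; i

In Ł3: y & y = i & i = i
y | x = i | i = i
(y & y) <-> (y | x) = i <-> i = True  [1 − |½−½|]
In Strong Kleene logic: y & y = i & i = i
y | x = i | i = i
(y & y) <-> (y | x) = i <-> i = i
They differ because Ł3 and Strong Kleene logic treat i differently under implication.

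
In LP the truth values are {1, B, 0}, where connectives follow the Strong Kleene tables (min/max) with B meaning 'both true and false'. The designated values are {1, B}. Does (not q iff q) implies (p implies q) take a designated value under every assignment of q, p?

Yes

Every assignment of q, p over {1, B, 0} gives a value in {1, B}.
In particular, with q=B, p=B: (not q iff q) implies (p implies q) = B.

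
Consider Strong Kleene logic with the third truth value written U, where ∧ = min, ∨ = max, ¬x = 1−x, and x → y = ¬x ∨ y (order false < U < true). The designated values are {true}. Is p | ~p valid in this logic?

No

Countermodel: p=U gives U, which is not designated.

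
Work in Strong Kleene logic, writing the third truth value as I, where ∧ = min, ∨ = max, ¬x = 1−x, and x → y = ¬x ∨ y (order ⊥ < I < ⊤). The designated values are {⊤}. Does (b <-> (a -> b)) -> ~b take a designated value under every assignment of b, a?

No

Countermodel: b=⊤, a=⊤ gives ⊥, which is not designated.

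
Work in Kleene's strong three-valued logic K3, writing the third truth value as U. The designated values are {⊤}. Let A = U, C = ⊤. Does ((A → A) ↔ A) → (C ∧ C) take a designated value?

A → A = U → U = U  [¬U ∨ U]
(A → A) ↔ A = U ↔ U = U
C ∧ C = ⊤ ∧ ⊤ = ⊤
((A → A) ↔ A) → (C ∧ C) = U → ⊤ = ⊤
⊤ ∈ {⊤}.

Yes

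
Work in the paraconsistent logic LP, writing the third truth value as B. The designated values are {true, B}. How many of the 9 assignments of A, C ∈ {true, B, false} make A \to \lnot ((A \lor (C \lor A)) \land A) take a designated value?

6

Of the 9 assignments, 6 give a value in {true, B}.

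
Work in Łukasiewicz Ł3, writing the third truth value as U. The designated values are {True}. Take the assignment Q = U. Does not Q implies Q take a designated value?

not Q = not U = U
not Q implies Q = U implies U = True  [min(1, 1−½+½)]
True ∈ {True}.

Yes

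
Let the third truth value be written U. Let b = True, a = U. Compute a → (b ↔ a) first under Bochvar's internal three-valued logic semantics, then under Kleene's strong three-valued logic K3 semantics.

U; U

In Bochvar's internal three-valued logic: b ↔ a = True ↔ U = U
a → (b ↔ a) = U → U = U  [any arg is the third value ⇒ result is the third value]
In Kleene's strong three-valued logic K3: b ↔ a = True ↔ U = U
a → (b ↔ a) = U → U = U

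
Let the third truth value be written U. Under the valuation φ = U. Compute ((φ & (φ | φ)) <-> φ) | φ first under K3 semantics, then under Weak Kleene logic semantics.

U; U

In K3: φ | φ = U | U = U
φ & (φ | φ) = U & U = U
(φ & (φ | φ)) <-> φ = U <-> U = U
((φ & (φ | φ)) <-> φ) | φ = U | U = U
In Weak Kleene logic: φ | φ = U | U = U
φ & (φ | φ) = U & U = U
(φ & (φ | φ)) <-> φ = U <-> U = U
((φ & (φ | φ)) <-> φ) | φ = U | U = U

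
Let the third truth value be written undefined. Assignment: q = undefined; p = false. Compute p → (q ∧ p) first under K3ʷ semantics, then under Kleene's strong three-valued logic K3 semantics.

undefined; true

In K3ʷ: q ∧ p = undefined ∧ false = undefined
p → (q ∧ p) = false → undefined = undefined  [any arg is the third value ⇒ result is the third value]
In Kleene's strong three-valued logic K3: q ∧ p = undefined ∧ false = false
p → (q ∧ p) = false → false = true
They differ because K3ʷ and Kleene's strong three-valued logic K3 treat undefined differently under the binary connectives.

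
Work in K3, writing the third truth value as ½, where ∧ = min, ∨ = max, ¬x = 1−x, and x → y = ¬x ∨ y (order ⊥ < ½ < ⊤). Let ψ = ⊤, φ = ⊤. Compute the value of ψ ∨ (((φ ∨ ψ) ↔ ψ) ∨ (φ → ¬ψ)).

⊤

φ ∨ ψ = ⊤ ∨ ⊤ = ⊤
(φ ∨ ψ) ↔ ψ = ⊤ ↔ ⊤ = ⊤
¬ψ = ¬⊤ = ⊥
φ → ¬ψ = ⊤ → ⊥ = ⊥
((φ ∨ ψ) ↔ ψ) ∨ (φ → ¬ψ) = ⊤ ∨ ⊥ = ⊤
ψ ∨ (((φ ∨ ψ) ↔ ψ) ∨ (φ → ¬ψ)) = ⊤ ∨ ⊤ = ⊤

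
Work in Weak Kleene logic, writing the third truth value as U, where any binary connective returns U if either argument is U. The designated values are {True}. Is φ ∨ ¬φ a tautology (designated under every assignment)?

No

Countermodel: φ=U gives U, which is not designated.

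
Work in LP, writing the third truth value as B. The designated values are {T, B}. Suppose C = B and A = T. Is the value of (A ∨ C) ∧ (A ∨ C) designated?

Yes

A ∨ C = T ∨ B = T
A ∨ C = T ∨ B = T
(A ∨ C) ∧ (A ∨ C) = T ∧ T = T
T ∈ {T, B}.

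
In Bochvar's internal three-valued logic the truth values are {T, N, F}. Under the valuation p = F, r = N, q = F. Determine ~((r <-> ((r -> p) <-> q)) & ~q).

r -> p = N -> F = N  [any arg is the third value ⇒ result is the third value]
(r -> p) <-> q = N <-> F = N
r <-> ((r -> p) <-> q) = N <-> N = N
~q = ~F = T
(r <-> ((r -> p) <-> q)) & ~q = N & T = N
~((r <-> ((r -> p) <-> q)) & ~q) = ~N = N

N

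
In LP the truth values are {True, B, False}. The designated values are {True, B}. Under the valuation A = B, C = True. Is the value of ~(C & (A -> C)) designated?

No

A -> C = B -> True = True  [~B | True]
C & (A -> C) = True & True = True
~(C & (A -> C)) = ~True = False
False ∉ {True, B}.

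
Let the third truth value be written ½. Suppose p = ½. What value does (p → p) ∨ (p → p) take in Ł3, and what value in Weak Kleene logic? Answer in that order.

true; ½

In Ł3: p → p = ½ → ½ = true
p → p = ½ → ½ = true
(p → p) ∨ (p → p) = true ∨ true = true
In Weak Kleene logic: p → p = ½ → ½ = ½  [any arg is the third value ⇒ result is the third value]
p → p = ½ → ½ = ½
(p → p) ∨ (p → p) = ½ ∨ ½ = ½
They differ because Ł3 and Weak Kleene logic treat ½ differently under the binary connectives.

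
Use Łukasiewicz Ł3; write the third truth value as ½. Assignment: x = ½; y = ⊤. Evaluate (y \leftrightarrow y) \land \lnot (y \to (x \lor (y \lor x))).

⊥

y \leftrightarrow y = ⊤ \leftrightarrow ⊤ = ⊤
y \lor x = ⊤ \lor ½ = ⊤
x \lor (y \lor x) = ½ \lor ⊤ = ⊤
y \to (x \lor (y \lor x)) = ⊤ \to ⊤ = ⊤
\lnot (y \to (x \lor (y \lor x))) = \lnot ⊤ = ⊥
(y \leftrightarrow y) \land \lnot (y \to (x \lor (y \lor x))) = ⊤ \land ⊥ = ⊥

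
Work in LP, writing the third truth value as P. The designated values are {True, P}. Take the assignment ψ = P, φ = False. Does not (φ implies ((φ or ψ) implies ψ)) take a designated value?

No

φ or ψ = False or P = P
(φ or ψ) implies ψ = P implies P = P  [not P or P]
φ implies ((φ or ψ) implies ψ) = False implies P = True
not (φ implies ((φ or ψ) implies ψ)) = not True = False
False ∉ {True, P}.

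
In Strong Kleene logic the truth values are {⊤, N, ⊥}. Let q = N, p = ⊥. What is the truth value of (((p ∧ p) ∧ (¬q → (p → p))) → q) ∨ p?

p ∧ p = ⊥ ∧ ⊥ = ⊥
¬q = ¬N = N
p → p = ⊥ → ⊥ = ⊤
¬q → (p → p) = N → ⊤ = ⊤  [¬N ∨ ⊤]
(p ∧ p) ∧ (¬q → (p → p)) = ⊥ ∧ ⊤ = ⊥
((p ∧ p) ∧ (¬q → (p → p))) → q = ⊥ → N = ⊤
(((p ∧ p) ∧ (¬q → (p → p))) → q) ∨ p = ⊤ ∨ ⊥ = ⊤

⊤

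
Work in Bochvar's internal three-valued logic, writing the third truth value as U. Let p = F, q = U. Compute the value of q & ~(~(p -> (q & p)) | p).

U

q & p = U & F = U
p -> (q & p) = F -> U = U
~(p -> (q & p)) = ~U = U
~(p -> (q & p)) | p = U | F = U
~(~(p -> (q & p)) | p) = ~U = U
q & ~(~(p -> (q & p)) | p) = U & U = U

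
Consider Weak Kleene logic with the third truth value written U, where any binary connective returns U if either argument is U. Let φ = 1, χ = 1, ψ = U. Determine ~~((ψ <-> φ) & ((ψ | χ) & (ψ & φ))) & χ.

U

ψ <-> φ = U <-> 1 = U
ψ | χ = U | 1 = U
ψ & φ = U & 1 = U
(ψ | χ) & (ψ & φ) = U & U = U
(ψ <-> φ) & ((ψ | χ) & (ψ & φ)) = U & U = U
~((ψ <-> φ) & ((ψ | χ) & (ψ & φ))) = ~U = U
~~((ψ <-> φ) & ((ψ | χ) & (ψ & φ))) = ~U = U
~~((ψ <-> φ) & ((ψ | χ) & (ψ & φ))) & χ = U & 1 = U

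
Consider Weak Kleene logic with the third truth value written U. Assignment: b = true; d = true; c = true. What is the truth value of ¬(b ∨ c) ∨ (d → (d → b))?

b ∨ c = true ∨ true = true
¬(b ∨ c) = ¬true = false
d → b = true → true = true
d → (d → b) = true → true = true
¬(b ∨ c) ∨ (d → (d → b)) = false ∨ true = true

true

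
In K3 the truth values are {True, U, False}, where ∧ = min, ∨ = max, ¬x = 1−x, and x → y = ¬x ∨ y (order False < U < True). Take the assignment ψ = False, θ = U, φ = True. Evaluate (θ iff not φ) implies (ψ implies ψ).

True

not φ = not True = False
θ iff not φ = U iff False = U
ψ implies ψ = False implies False = True
(θ iff not φ) implies (ψ implies ψ) = U implies True = True  [not U or True]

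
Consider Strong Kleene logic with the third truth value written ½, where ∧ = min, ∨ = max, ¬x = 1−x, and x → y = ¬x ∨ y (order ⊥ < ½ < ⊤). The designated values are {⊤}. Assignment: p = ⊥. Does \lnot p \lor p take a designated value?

Yes

\lnot p = \lnot ⊥ = ⊤
\lnot p \lor p = ⊤ \lor ⊥ = ⊤
⊤ ∈ {⊤}.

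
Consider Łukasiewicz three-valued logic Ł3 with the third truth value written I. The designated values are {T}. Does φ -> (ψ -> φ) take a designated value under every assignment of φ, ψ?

Every assignment of φ, ψ over {T, I, F} gives a value in {T}.
In particular, with φ=I, ψ=I: φ -> (ψ -> φ) = T.

Yes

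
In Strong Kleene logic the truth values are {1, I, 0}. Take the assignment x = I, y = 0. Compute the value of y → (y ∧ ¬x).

1

¬x = ¬I = I
y ∧ ¬x = 0 ∧ I = 0
y → (y ∧ ¬x) = 0 → 0 = 1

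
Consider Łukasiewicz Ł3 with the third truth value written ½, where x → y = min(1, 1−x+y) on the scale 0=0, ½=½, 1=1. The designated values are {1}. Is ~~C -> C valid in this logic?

Yes

Every assignment of C over {1, ½, 0} gives a value in {1}.
In particular, with C=½: ~~C -> C = 1.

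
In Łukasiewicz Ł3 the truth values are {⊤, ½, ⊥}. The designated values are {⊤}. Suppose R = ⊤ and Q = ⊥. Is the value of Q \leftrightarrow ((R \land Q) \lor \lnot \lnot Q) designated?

R \land Q = ⊤ \land ⊥ = ⊥
\lnot Q = \lnot ⊥ = ⊤
\lnot \lnot Q = \lnot ⊤ = ⊥
(R \land Q) \lor \lnot \lnot Q = ⊥ \lor ⊥ = ⊥
Q \leftrightarrow ((R \land Q) \lor \lnot \lnot Q) = ⊥ \leftrightarrow ⊥ = ⊤
⊤ ∈ {⊤}.

Yes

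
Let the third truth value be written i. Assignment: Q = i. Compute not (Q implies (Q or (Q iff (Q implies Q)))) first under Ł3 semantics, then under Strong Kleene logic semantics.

0; i

In Ł3: Q implies Q = i implies i = 1  [min(1, 1−½+½)]
Q iff (Q implies Q) = i iff 1 = i
Q or (Q iff (Q implies Q)) = i or i = i
Q implies (Q or (Q iff (Q implies Q))) = i implies i = 1
not (Q implies (Q or (Q iff (Q implies Q)))) = not 1 = 0
In Strong Kleene logic: Q implies Q = i implies i = i
Q iff (Q implies Q) = i iff i = i
Q or (Q iff (Q implies Q)) = i or i = i
Q implies (Q or (Q iff (Q implies Q))) = i implies i = i
not (Q implies (Q or (Q iff (Q implies Q)))) = not i = i
They differ because Ł3 and Strong Kleene logic treat i differently under implication.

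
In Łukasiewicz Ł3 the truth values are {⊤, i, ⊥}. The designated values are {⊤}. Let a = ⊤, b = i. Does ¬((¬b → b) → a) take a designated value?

No

¬b = ¬i = i
¬b → b = i → i = ⊤  [min(1, 1−½+½)]
(¬b → b) → a = ⊤ → ⊤ = ⊤
¬((¬b → b) → a) = ¬⊤ = ⊥
⊥ ∉ {⊤}.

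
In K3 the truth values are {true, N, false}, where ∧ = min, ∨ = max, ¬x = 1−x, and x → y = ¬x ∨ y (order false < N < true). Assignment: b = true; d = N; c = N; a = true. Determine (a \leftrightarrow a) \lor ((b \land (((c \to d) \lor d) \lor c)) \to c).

a \leftrightarrow a = true \leftrightarrow true = true
c \to d = N \to N = N
(c \to d) \lor d = N \lor N = N
((c \to d) \lor d) \lor c = N \lor N = N
b \land (((c \to d) \lor d) \lor c) = true \land N = N
(b \land (((c \to d) \lor d) \lor c)) \to c = N \to N = N
(a \leftrightarrow a) \lor ((b \land (((c \to d) \lor d) \lor c)) \to c) = true \lor N = true

true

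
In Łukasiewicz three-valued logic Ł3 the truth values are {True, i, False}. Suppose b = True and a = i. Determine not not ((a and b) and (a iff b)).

a and b = i and True = i
a iff b = i iff True = i
(a and b) and (a iff b) = i and i = i
not ((a and b) and (a iff b)) = not i = i
not not ((a and b) and (a iff b)) = not i = i

i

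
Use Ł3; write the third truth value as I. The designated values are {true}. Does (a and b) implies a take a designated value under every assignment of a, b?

Every assignment of a, b over {true, I, false} gives a value in {true}.
In particular, with a=I, b=I: (a and b) implies a = true.

Yes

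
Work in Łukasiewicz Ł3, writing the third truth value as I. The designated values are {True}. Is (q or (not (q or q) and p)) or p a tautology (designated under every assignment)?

Countermodel: q=I, p=I gives I, which is not designated.

No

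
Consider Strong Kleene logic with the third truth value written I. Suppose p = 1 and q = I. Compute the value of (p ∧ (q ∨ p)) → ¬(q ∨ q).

q ∨ p = I ∨ 1 = 1
p ∧ (q ∨ p) = 1 ∧ 1 = 1
q ∨ q = I ∨ I = I
¬(q ∨ q) = ¬I = I
(p ∧ (q ∨ p)) → ¬(q ∨ q) = 1 → I = I  [¬1 ∨ I]

I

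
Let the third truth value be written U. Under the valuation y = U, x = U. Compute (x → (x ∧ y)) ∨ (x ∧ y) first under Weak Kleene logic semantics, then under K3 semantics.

U; U

In Weak Kleene logic: x ∧ y = U ∧ U = U
x → (x ∧ y) = U → U = U  [any arg is the third value ⇒ result is the third value]
x ∧ y = U ∧ U = U
(x → (x ∧ y)) ∨ (x ∧ y) = U ∨ U = U
In K3: x ∧ y = U ∧ U = U
x → (x ∧ y) = U → U = U  [¬U ∨ U]
x ∧ y = U ∧ U = U
(x → (x ∧ y)) ∨ (x ∧ y) = U ∨ U = U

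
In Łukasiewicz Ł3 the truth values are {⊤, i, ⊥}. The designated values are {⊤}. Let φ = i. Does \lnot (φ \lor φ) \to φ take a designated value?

Yes

φ \lor φ = i \lor i = i
\lnot (φ \lor φ) = \lnot i = i
\lnot (φ \lor φ) \to φ = i \to i = ⊤  [min(1, 1−½+½)]
⊤ ∈ {⊤}.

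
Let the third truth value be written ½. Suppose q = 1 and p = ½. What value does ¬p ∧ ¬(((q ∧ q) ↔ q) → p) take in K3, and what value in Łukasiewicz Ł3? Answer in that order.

In K3: ¬p = ¬½ = ½
q ∧ q = 1 ∧ 1 = 1
(q ∧ q) ↔ q = 1 ↔ 1 = 1
((q ∧ q) ↔ q) → p = 1 → ½ = ½  [¬1 ∨ ½]
¬(((q ∧ q) ↔ q) → p) = ¬½ = ½
¬p ∧ ¬(((q ∧ q) ↔ q) → p) = ½ ∧ ½ = ½
In Łukasiewicz Ł3: ¬p = ¬½ = ½
q ∧ q = 1 ∧ 1 = 1
(q ∧ q) ↔ q = 1 ↔ 1 = 1
((q ∧ q) ↔ q) → p = 1 → ½ = ½  [min(1, 1−1+½)]
¬(((q ∧ q) ↔ q) → p) = ¬½ = ½
¬p ∧ ¬(((q ∧ q) ↔ q) → p) = ½ ∧ ½ = ½

½; ½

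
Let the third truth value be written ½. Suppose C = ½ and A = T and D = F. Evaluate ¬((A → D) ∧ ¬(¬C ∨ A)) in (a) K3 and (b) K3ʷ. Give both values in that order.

In K3: A → D = T → F = F
¬C = ¬½ = ½
¬C ∨ A = ½ ∨ T = T
¬(¬C ∨ A) = ¬T = F
(A → D) ∧ ¬(¬C ∨ A) = F ∧ F = F
¬((A → D) ∧ ¬(¬C ∨ A)) = ¬F = T
In K3ʷ: A → D = T → F = F
¬C = ¬½ = ½
¬C ∨ A = ½ ∨ T = ½
¬(¬C ∨ A) = ¬½ = ½
(A → D) ∧ ¬(¬C ∨ A) = F ∧ ½ = ½
¬((A → D) ∧ ¬(¬C ∨ A)) = ¬½ = ½
They differ because K3 and K3ʷ treat ½ differently under the binary connectives.

T; ½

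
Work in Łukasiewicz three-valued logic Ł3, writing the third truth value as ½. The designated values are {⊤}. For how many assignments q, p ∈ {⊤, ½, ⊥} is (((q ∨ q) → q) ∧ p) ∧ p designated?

3

Designated under: (q=⊤, p=⊤); (q=½, p=⊤); (q=⊥, p=⊤).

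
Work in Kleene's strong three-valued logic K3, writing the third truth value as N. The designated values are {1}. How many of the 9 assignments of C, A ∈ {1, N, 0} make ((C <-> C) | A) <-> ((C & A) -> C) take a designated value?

6

Of the 9 assignments, 6 give a value in {1}.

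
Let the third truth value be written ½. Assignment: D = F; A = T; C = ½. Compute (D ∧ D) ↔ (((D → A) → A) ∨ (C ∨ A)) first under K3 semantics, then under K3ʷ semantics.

In K3: D ∧ D = F ∧ F = F
D → A = F → T = T
(D → A) → A = T → T = T
C ∨ A = ½ ∨ T = T
((D → A) → A) ∨ (C ∨ A) = T ∨ T = T
(D ∧ D) ↔ (((D → A) → A) ∨ (C ∨ A)) = F ↔ T = F
In K3ʷ: D ∧ D = F ∧ F = F
D → A = F → T = T
(D → A) → A = T → T = T
C ∨ A = ½ ∨ T = ½
((D → A) → A) ∨ (C ∨ A) = T ∨ ½ = ½
(D ∧ D) ↔ (((D → A) → A) ∨ (C ∨ A)) = F ↔ ½ = ½
They differ because K3 and K3ʷ treat ½ differently under the binary connectives.

F; ½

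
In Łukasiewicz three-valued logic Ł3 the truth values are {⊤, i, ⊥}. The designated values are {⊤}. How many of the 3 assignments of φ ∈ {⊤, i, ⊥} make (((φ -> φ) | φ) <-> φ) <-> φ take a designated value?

3

φ=⊤: ⊤ ✓
φ=i: ⊤ ✓
φ=⊥: ⊤ ✓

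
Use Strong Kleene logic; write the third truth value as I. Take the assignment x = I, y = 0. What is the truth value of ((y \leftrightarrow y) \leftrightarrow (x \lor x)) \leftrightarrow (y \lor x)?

I

y \leftrightarrow y = 0 \leftrightarrow 0 = 1
x \lor x = I \lor I = I
(y \leftrightarrow y) \leftrightarrow (x \lor x) = 1 \leftrightarrow I = I
y \lor x = 0 \lor I = I
((y \leftrightarrow y) \leftrightarrow (x \lor x)) \leftrightarrow (y \lor x) = I \leftrightarrow I = I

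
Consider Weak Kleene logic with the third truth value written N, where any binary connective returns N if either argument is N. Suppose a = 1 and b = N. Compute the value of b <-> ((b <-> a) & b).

N

b <-> a = N <-> 1 = N
(b <-> a) & b = N & N = N
b <-> ((b <-> a) & b) = N <-> N = N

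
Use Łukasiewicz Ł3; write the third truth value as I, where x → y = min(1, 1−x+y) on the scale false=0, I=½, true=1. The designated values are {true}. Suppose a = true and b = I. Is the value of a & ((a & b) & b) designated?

No

a & b = true & I = I
(a & b) & b = I & I = I
a & ((a & b) & b) = true & I = I
I ∉ {true}.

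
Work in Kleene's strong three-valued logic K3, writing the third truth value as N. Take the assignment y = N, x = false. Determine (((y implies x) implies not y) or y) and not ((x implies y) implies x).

y implies x = N implies false = N  [not N or false]
not y = not N = N
(y implies x) implies not y = N implies N = N
((y implies x) implies not y) or y = N or N = N
x implies y = false implies N = true
(x implies y) implies x = true implies false = false
not ((x implies y) implies x) = not false = true
(((y implies x) implies not y) or y) and not ((x implies y) implies x) = N and true = N

N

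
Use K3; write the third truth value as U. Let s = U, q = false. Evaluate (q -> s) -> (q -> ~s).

q -> s = false -> U = true  [~false | U]
~s = ~U = U
q -> ~s = false -> U = true
(q -> s) -> (q -> ~s) = true -> true = true

true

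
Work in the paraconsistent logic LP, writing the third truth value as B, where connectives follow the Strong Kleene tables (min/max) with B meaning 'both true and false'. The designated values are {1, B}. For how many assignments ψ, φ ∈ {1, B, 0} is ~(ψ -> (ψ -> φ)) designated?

Designated under: (ψ=1, φ=B); (ψ=1, φ=0); (ψ=B, φ=B); (ψ=B, φ=0).

4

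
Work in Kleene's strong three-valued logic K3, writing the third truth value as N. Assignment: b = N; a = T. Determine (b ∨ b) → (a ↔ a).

b ∨ b = N ∨ N = N
a ↔ a = T ↔ T = T
(b ∨ b) → (a ↔ a) = N → T = T

T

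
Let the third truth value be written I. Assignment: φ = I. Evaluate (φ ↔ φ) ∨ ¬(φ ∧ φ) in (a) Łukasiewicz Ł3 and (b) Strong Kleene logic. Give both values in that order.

In Łukasiewicz Ł3: φ ↔ φ = I ↔ I = T
φ ∧ φ = I ∧ I = I
¬(φ ∧ φ) = ¬I = I
(φ ↔ φ) ∨ ¬(φ ∧ φ) = T ∨ I = T
In Strong Kleene logic: φ ↔ φ = I ↔ I = I
φ ∧ φ = I ∧ I = I
¬(φ ∧ φ) = ¬I = I
(φ ↔ φ) ∨ ¬(φ ∧ φ) = I ∨ I = I
They differ because Łukasiewicz Ł3 and Strong Kleene logic treat I differently under implication.

T; I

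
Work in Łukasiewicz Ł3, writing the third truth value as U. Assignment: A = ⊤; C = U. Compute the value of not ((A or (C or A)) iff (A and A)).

C or A = U or ⊤ = ⊤
A or (C or A) = ⊤ or ⊤ = ⊤
A and A = ⊤ and ⊤ = ⊤
(A or (C or A)) iff (A and A) = ⊤ iff ⊤ = ⊤
not ((A or (C or A)) iff (A and A)) = not ⊤ = ⊥

⊥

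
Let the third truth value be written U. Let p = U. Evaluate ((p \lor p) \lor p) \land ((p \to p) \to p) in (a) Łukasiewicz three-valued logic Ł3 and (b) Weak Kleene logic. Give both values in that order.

U; U

In Łukasiewicz three-valued logic Ł3: p \lor p = U \lor U = U
(p \lor p) \lor p = U \lor U = U
p \to p = U \to U = true  [min(1, 1−½+½)]
(p \to p) \to p = true \to U = U
((p \lor p) \lor p) \land ((p \to p) \to p) = U \land U = U
In Weak Kleene logic: p \lor p = U \lor U = U
(p \lor p) \lor p = U \lor U = U
p \to p = U \to U = U
(p \to p) \to p = U \to U = U
((p \lor p) \lor p) \land ((p \to p) \to p) = U \land U = U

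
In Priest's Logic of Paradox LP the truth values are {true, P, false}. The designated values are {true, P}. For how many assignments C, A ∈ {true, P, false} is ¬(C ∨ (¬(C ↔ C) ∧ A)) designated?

Of the 9 assignments, 6 give a value in {true, P}.

6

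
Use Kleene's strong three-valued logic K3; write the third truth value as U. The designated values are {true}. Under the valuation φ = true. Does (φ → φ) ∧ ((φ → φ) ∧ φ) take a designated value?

Yes

φ → φ = true → true = true
φ → φ = true → true = true
(φ → φ) ∧ φ = true ∧ true = true
(φ → φ) ∧ ((φ → φ) ∧ φ) = true ∧ true = true
true ∈ {true}.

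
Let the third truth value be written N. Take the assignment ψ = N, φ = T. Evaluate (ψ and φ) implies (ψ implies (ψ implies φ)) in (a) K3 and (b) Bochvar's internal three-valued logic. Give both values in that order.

In K3: ψ and φ = N and T = N
ψ implies φ = N implies T = T  [not N or T]
ψ implies (ψ implies φ) = N implies T = T
(ψ and φ) implies (ψ implies (ψ implies φ)) = N implies T = T
In Bochvar's internal three-valued logic: ψ and φ = N and T = N
ψ implies φ = N implies T = N  [any arg is the third value ⇒ result is the third value]
ψ implies (ψ implies φ) = N implies N = N
(ψ and φ) implies (ψ implies (ψ implies φ)) = N implies N = N
They differ because K3 and Bochvar's internal three-valued logic treat N differently under the binary connectives.

T; N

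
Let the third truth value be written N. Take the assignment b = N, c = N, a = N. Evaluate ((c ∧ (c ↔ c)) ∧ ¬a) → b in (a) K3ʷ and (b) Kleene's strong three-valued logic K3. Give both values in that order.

In K3ʷ: c ↔ c = N ↔ N = N
c ∧ (c ↔ c) = N ∧ N = N
¬a = ¬N = N
(c ∧ (c ↔ c)) ∧ ¬a = N ∧ N = N
((c ∧ (c ↔ c)) ∧ ¬a) → b = N → N = N
In Kleene's strong three-valued logic K3: c ↔ c = N ↔ N = N
c ∧ (c ↔ c) = N ∧ N = N
¬a = ¬N = N
(c ∧ (c ↔ c)) ∧ ¬a = N ∧ N = N
((c ∧ (c ↔ c)) ∧ ¬a) → b = N → N = N  [¬N ∨ N]

N; N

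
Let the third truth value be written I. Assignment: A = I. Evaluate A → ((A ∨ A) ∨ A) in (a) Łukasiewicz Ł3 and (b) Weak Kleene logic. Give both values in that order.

In Łukasiewicz Ł3: A ∨ A = I ∨ I = I
(A ∨ A) ∨ A = I ∨ I = I
A → ((A ∨ A) ∨ A) = I → I = ⊤
In Weak Kleene logic: A ∨ A = I ∨ I = I
(A ∨ A) ∨ A = I ∨ I = I
A → ((A ∨ A) ∨ A) = I → I = I  [any arg is the third value ⇒ result is the third value]
They differ because Łukasiewicz Ł3 and Weak Kleene logic treat I differently under the binary connectives.

⊤; I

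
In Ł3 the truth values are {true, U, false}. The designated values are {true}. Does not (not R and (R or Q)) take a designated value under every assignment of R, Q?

No

Countermodel: R=U, Q=true gives U, which is not designated.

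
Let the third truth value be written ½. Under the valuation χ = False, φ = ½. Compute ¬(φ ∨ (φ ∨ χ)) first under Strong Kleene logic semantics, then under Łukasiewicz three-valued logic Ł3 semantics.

In Strong Kleene logic: φ ∨ χ = ½ ∨ False = ½
φ ∨ (φ ∨ χ) = ½ ∨ ½ = ½
¬(φ ∨ (φ ∨ χ)) = ¬½ = ½
In Łukasiewicz three-valued logic Ł3: φ ∨ χ = ½ ∨ False = ½
φ ∨ (φ ∨ χ) = ½ ∨ ½ = ½
¬(φ ∨ (φ ∨ χ)) = ¬½ = ½

½; ½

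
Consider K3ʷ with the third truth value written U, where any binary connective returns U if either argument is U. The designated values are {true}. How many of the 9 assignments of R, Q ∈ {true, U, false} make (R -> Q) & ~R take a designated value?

2

Designated under: (R=false, Q=true); (R=false, Q=false).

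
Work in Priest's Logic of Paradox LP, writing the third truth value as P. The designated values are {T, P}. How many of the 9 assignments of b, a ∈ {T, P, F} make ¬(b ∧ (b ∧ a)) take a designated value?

Of the 9 assignments, 8 give a value in {T, P}.

8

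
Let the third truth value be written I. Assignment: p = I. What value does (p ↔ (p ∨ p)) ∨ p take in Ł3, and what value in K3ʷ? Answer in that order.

In Ł3: p ∨ p = I ∨ I = I
p ↔ (p ∨ p) = I ↔ I = ⊤
(p ↔ (p ∨ p)) ∨ p = ⊤ ∨ I = ⊤
In K3ʷ: p ∨ p = I ∨ I = I
p ↔ (p ∨ p) = I ↔ I = I
(p ↔ (p ∨ p)) ∨ p = I ∨ I = I
They differ because Ł3 and K3ʷ treat I differently under the binary connectives.

⊤; I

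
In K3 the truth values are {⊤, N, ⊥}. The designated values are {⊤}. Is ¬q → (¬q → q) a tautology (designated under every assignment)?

Countermodel: q=N gives N, which is not designated.

No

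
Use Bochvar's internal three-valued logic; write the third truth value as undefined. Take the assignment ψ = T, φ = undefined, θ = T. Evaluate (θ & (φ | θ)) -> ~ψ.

φ | θ = undefined | T = undefined
θ & (φ | θ) = T & undefined = undefined
~ψ = ~T = F
(θ & (φ | θ)) -> ~ψ = undefined -> F = undefined  [any arg is the third value ⇒ result is the third value]

undefined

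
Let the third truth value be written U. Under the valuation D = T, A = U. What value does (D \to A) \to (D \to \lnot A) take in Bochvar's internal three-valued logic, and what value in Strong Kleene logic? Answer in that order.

U; U

In Bochvar's internal three-valued logic: D \to A = T \to U = U  [any arg is the third value ⇒ result is the third value]
\lnot A = \lnot U = U
D \to \lnot A = T \to U = U
(D \to A) \to (D \to \lnot A) = U \to U = U
In Strong Kleene logic: D \to A = T \to U = U
\lnot A = \lnot U = U
D \to \lnot A = T \to U = U
(D \to A) \to (D \to \lnot A) = U \to U = U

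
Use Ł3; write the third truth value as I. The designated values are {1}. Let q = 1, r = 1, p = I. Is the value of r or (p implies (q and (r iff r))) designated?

r iff r = 1 iff 1 = 1
q and (r iff r) = 1 and 1 = 1
p implies (q and (r iff r)) = I implies 1 = 1  [min(1, 1−½+1)]
r or (p implies (q and (r iff r))) = 1 or 1 = 1
1 ∈ {1}.

Yes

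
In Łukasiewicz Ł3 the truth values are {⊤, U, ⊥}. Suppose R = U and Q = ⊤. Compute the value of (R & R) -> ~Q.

U

R & R = U & U = U
~Q = ~⊤ = ⊥
(R & R) -> ~Q = U -> ⊥ = U  [min(1, 1−½+0)]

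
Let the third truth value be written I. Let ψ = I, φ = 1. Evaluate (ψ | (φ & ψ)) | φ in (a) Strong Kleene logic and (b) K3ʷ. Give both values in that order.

1; I

In Strong Kleene logic: φ & ψ = 1 & I = I
ψ | (φ & ψ) = I | I = I
(ψ | (φ & ψ)) | φ = I | 1 = 1
In K3ʷ: φ & ψ = 1 & I = I
ψ | (φ & ψ) = I | I = I
(ψ | (φ & ψ)) | φ = I | 1 = I
They differ because Strong Kleene logic and K3ʷ treat I differently under the binary connectives.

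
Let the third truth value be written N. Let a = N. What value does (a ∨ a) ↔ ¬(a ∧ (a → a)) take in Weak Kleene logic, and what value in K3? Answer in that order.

N; N

In Weak Kleene logic: a ∨ a = N ∨ N = N
a → a = N → N = N
a ∧ (a → a) = N ∧ N = N
¬(a ∧ (a → a)) = ¬N = N
(a ∨ a) ↔ ¬(a ∧ (a → a)) = N ↔ N = N
In K3: a ∨ a = N ∨ N = N
a → a = N → N = N  [¬N ∨ N]
a ∧ (a → a) = N ∧ N = N
¬(a ∧ (a → a)) = ¬N = N
(a ∨ a) ↔ ¬(a ∧ (a → a)) = N ↔ N = N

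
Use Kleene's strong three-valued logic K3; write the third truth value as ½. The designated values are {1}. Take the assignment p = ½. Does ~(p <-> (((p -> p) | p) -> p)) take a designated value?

p -> p = ½ -> ½ = ½  [~½ | ½]
(p -> p) | p = ½ | ½ = ½
((p -> p) | p) -> p = ½ -> ½ = ½
p <-> (((p -> p) | p) -> p) = ½ <-> ½ = ½
~(p <-> (((p -> p) | p) -> p)) = ~½ = ½
½ ∉ {1}.

No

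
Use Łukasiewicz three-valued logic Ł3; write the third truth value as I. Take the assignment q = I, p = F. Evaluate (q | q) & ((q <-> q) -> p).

F

q | q = I | I = I
q <-> q = I <-> I = T  [1 − |½−½|]
(q <-> q) -> p = T -> F = F
(q | q) & ((q <-> q) -> p) = I & F = F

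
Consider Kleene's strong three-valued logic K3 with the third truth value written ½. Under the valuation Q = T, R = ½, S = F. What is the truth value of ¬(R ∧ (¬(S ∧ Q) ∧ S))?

S ∧ Q = F ∧ T = F
¬(S ∧ Q) = ¬F = T
¬(S ∧ Q) ∧ S = T ∧ F = F
R ∧ (¬(S ∧ Q) ∧ S) = ½ ∧ F = F
¬(R ∧ (¬(S ∧ Q) ∧ S)) = ¬F = T

T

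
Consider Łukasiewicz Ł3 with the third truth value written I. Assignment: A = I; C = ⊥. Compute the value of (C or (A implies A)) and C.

A implies A = I implies I = ⊤
C or (A implies A) = ⊥ or ⊤ = ⊤
(C or (A implies A)) and C = ⊤ and ⊥ = ⊥

⊥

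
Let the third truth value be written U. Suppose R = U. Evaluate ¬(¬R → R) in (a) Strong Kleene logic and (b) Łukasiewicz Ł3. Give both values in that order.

In Strong Kleene logic: ¬R = ¬U = U
¬R → R = U → U = U  [¬U ∨ U]
¬(¬R → R) = ¬U = U
In Łukasiewicz Ł3: ¬R = ¬U = U
¬R → R = U → U = true  [min(1, 1−½+½)]
¬(¬R → R) = ¬true = false
They differ because Strong Kleene logic and Łukasiewicz Ł3 treat U differently under implication.

U; false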